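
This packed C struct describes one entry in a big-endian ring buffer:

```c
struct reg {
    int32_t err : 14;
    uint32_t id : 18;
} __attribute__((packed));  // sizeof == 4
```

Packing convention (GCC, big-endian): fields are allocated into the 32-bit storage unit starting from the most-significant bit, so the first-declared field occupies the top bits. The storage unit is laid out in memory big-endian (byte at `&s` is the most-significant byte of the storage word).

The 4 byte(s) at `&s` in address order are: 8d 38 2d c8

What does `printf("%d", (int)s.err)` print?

-7346

[0]=0x8d [1]=0x38 [2]=0x2d [3]=0xc8 (big-endian) → word 0x8d382dc8
err [18+:14] = (word>>18) & 0x3fff = 9038  ←
id [0+:18] = (word>>0) & 0x3ffff = 11720
err signed 14b, MSB=1: 9038 - 16384 = -7346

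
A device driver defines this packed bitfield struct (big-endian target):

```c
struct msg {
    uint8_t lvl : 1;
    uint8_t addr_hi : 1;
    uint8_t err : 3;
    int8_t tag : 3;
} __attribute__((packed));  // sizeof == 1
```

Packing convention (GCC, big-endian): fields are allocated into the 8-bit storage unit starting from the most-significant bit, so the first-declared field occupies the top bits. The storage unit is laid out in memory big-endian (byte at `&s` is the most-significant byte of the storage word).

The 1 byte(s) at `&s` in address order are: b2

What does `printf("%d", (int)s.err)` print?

[0]=0xb2 (big-endian) → word 0xb2
lvl:1 @ bit 7 → (0xb2>>7)&0x1 = 0x1
addr_hi:1 @ bit 6 → (0xb2>>6)&0x1 = 0x0
err:3 @ bit 3 → (0xb2>>3)&0x7 = 0x6  ←
tag:3 @ bit 0 → (0xb2>>0)&0x7 = 0x2

6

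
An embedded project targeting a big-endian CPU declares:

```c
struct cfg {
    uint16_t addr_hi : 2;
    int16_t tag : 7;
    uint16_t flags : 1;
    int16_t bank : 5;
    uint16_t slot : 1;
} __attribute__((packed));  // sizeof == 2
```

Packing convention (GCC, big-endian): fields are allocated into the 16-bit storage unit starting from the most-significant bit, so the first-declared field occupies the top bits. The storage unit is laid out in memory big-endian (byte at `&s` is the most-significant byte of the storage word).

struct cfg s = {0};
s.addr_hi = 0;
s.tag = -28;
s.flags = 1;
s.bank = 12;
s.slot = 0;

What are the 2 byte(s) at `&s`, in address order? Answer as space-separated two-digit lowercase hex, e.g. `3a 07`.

addr_hi (2b) val=0 bits=0x0 at bit 14: 0x0000
tag (7b) val=-28 bits=0x64 at bit 7: 0x3200
flags (1b) val=1 bits=0x1 at bit 6: 0x3240
bank (5b) val=12 bits=0xc at bit 1: 0x3258
slot (1b) val=0 bits=0x0 at bit 0: 0x3258
word = 0x3258 → big-endian bytes:
  [0]=0x32  [1]=0x58

32 58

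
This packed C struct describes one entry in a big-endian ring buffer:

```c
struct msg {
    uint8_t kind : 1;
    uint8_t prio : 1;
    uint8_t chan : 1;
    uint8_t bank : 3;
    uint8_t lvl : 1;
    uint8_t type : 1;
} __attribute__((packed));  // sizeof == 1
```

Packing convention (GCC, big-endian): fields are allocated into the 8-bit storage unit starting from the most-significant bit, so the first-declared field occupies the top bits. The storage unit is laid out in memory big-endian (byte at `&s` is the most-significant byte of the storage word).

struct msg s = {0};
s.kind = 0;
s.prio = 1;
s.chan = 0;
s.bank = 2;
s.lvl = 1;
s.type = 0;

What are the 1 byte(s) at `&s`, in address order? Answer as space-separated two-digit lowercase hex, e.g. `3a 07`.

4a

kind (1b) val=0 bits=0x0 at bit 7: 0x00
prio (1b) val=1 bits=0x1 at bit 6: 0x40
chan (1b) val=0 bits=0x0 at bit 5: 0x40
bank (3b) val=2 bits=0x2 at bit 2: 0x48
lvl (1b) val=1 bits=0x1 at bit 1: 0x4a
type (1b) val=0 bits=0x0 at bit 0: 0x4a
word = 0x4a → big-endian bytes:
  [0]=0x4a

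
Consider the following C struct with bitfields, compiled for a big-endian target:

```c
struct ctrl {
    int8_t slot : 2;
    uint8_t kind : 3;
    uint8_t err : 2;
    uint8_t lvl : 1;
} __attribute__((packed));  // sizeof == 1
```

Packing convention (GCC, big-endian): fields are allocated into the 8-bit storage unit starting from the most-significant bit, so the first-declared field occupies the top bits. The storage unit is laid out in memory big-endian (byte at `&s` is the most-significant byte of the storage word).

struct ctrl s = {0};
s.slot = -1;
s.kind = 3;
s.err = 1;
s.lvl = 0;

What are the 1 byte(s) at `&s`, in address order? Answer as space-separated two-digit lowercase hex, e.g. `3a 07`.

[6+:2] slot=-1 & 0x3 = 0x3; word=0xc0
[3+:3] kind=3 & 0x7 = 0x3; word=0xd8
[1+:2] err=1 & 0x3 = 0x1; word=0xda
[0+:1] lvl=0 & 0x1 = 0x0; word=0xda
word = 0xda → big-endian bytes:
  [0]=0xda

da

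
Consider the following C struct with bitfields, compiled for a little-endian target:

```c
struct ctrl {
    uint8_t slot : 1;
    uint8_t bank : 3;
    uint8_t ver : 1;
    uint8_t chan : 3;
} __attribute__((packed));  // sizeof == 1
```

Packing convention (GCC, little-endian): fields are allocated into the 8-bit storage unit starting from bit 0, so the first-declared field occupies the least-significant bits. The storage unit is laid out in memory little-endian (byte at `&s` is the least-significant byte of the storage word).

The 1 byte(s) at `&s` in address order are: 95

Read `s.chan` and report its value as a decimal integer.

4

[0]=0x95 (little-endian) → word 0x95
slot [0+:1] = (word>>0) & 0x1 = 1
bank [1+:3] = (word>>1) & 0x7 = 2
ver [4+:1] = (word>>4) & 0x1 = 1
chan [5+:3] = (word>>5) & 0x7 = 4  ←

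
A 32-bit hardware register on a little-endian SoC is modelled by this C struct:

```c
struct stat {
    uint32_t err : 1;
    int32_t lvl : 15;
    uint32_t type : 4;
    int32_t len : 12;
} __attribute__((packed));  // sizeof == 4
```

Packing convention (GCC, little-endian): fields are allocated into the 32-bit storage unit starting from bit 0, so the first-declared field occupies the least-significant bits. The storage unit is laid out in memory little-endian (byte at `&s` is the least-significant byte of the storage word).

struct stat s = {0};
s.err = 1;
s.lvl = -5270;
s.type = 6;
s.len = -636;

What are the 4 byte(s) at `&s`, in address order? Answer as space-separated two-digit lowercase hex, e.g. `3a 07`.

err:1 = 1 → 0x1 << 0 → word 0x00000001
lvl:15 = -5270 → 0x6b6a << 1 → word 0x0000d6d5
type:4 = 6 → 0x6 << 16 → word 0x0006d6d5
len:12 = -636 → 0xd84 << 20 → word 0xd846d6d5
word = 0xd846d6d5 → little-endian bytes:
  [0]=0xd5  [1]=0xd6  [2]=0x46  [3]=0xd8

d5 d6 46 d8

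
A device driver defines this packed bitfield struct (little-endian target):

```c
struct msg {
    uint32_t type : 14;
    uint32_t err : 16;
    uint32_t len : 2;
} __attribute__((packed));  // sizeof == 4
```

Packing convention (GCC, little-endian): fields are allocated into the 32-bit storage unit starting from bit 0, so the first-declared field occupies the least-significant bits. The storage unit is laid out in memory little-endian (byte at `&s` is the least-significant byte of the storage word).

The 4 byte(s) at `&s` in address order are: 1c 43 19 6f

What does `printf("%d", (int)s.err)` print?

48229

[0]=0x1c [1]=0x43 [2]=0x19 [3]=0x6f (little-endian) → word 0x6f19431c
type [0+:14] = (word>>0) & 0x3fff = 796
err [14+:16] = (word>>14) & 0xffff = 48229  ←
len [30+:2] = (word>>30) & 0x3 = 1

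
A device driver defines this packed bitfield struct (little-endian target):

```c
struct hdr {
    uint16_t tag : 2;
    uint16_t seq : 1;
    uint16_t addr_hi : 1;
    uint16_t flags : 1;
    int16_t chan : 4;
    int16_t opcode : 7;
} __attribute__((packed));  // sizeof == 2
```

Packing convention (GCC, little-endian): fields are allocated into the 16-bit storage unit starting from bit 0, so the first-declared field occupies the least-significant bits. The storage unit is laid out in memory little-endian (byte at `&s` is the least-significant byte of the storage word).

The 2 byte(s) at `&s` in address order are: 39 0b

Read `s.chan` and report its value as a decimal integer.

-7

[0]=0x39 [1]=0x0b (little-endian) → word 0x0b39
tag:2 @ bit 0 → (0x0b39>>0)&0x3 = 0x1
seq:1 @ bit 2 → (0x0b39>>2)&0x1 = 0x0
addr_hi:1 @ bit 3 → (0x0b39>>3)&0x1 = 0x1
flags:1 @ bit 4 → (0x0b39>>4)&0x1 = 0x1
chan:4 @ bit 5 → (0x0b39>>5)&0xf = 0x9  ←
opcode:7 @ bit 9 → (0x0b39>>9)&0x7f = 0x5
chan signed 4b, MSB=1: 9 - 16 = -7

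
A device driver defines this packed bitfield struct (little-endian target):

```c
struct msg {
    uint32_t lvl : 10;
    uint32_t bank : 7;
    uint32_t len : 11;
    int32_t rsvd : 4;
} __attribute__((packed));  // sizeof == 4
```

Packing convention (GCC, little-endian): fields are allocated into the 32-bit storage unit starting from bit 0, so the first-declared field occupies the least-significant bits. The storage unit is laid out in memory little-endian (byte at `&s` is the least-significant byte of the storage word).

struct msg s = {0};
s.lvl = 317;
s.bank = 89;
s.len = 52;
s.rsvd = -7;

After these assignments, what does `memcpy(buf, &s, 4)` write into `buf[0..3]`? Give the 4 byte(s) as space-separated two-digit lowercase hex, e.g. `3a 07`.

3d 65 69 90

lvl (10b) val=317 bits=0x13d at bit 0: 0x0000013d
bank (7b) val=89 bits=0x59 at bit 10: 0x0001653d
len (11b) val=52 bits=0x34 at bit 17: 0x0069653d
rsvd (4b) val=-7 bits=0x9 at bit 28: 0x9069653d
word = 0x9069653d → little-endian bytes:
  [0]=0x3d  [1]=0x65  [2]=0x69  [3]=0x90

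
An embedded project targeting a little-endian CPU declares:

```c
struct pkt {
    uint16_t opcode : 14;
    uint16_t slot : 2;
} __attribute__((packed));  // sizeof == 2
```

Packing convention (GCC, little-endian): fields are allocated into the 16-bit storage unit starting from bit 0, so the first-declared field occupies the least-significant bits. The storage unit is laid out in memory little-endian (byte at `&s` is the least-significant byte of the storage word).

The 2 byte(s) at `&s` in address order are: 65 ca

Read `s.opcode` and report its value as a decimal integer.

[0]=0x65 [1]=0xca (little-endian) → word 0xca65
opcode:14 @ bit 0 → (0xca65>>0)&0x3fff = 0xa65  ←
slot:2 @ bit 14 → (0xca65>>14)&0x3 = 0x3

2661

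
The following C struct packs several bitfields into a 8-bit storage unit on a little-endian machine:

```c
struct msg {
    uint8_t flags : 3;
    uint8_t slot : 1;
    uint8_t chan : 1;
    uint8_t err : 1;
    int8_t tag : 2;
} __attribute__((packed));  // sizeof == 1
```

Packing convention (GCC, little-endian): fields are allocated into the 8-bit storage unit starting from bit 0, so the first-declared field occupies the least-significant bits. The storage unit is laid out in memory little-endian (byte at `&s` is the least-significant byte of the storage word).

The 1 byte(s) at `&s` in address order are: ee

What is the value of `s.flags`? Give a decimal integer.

[0]=0xee (little-endian) → word 0xee
flags [0+:3] = (word>>0) & 0x7 = 6  ←
slot [3+:1] = (word>>3) & 0x1 = 1
chan [4+:1] = (word>>4) & 0x1 = 0
err [5+:1] = (word>>5) & 0x1 = 1
tag [6+:2] = (word>>6) & 0x3 = 3

6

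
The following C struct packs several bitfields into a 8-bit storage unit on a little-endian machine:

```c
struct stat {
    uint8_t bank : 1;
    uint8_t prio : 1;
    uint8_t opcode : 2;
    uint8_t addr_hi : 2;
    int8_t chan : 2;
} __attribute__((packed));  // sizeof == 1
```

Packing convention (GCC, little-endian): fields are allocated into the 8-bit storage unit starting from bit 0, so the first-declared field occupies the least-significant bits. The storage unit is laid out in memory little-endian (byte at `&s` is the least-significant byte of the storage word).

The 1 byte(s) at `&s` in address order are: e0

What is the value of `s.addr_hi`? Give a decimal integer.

2

[0]=0xe0 (little-endian) → word 0xe0
bank:1 @ bit 0 → (0xe0>>0)&0x1 = 0x0
prio:1 @ bit 1 → (0xe0>>1)&0x1 = 0x0
opcode:2 @ bit 2 → (0xe0>>2)&0x3 = 0x0
addr_hi:2 @ bit 4 → (0xe0>>4)&0x3 = 0x2  ←
chan:2 @ bit 6 → (0xe0>>6)&0x3 = 0x3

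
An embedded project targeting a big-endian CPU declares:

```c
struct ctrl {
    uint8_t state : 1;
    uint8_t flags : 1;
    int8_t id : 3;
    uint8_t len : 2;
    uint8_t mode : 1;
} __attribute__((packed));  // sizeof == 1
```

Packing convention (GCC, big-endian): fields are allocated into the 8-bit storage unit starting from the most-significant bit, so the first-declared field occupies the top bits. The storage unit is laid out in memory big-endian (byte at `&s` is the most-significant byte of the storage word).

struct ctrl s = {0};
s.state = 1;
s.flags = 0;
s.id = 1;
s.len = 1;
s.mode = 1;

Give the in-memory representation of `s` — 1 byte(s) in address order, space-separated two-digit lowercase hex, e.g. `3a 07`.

[7+:1] state=1 & 0x1 = 0x1; word=0x80
[6+:1] flags=0 & 0x1 = 0x0; word=0x80
[3+:3] id=1 & 0x7 = 0x1; word=0x88
[1+:2] len=1 & 0x3 = 0x1; word=0x8a
[0+:1] mode=1 & 0x1 = 0x1; word=0x8b
word = 0x8b → big-endian bytes:
  [0]=0x8b

8b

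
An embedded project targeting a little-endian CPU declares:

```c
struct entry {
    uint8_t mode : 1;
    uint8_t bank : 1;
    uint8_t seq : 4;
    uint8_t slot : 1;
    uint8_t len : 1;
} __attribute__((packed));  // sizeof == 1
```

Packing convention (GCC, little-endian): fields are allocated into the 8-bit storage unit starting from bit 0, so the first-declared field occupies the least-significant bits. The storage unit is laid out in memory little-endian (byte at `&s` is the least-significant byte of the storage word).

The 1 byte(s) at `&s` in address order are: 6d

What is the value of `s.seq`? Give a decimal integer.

11

[0]=0x6d (little-endian) → word 0x6d
mode:1 @ bit 0 → (0x6d>>0)&0x1 = 0x1
bank:1 @ bit 1 → (0x6d>>1)&0x1 = 0x0
seq:4 @ bit 2 → (0x6d>>2)&0xf = 0xb  ←
slot:1 @ bit 6 → (0x6d>>6)&0x1 = 0x1
len:1 @ bit 7 → (0x6d>>7)&0x1 = 0x0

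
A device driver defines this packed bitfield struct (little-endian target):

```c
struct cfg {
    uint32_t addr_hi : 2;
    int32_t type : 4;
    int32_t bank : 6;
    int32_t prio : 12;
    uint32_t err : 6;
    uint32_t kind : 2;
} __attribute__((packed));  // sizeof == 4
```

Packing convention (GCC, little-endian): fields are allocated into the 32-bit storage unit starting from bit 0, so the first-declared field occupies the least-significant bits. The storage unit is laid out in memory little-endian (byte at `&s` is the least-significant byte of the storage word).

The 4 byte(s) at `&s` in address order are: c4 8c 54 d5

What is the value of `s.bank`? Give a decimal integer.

-13

[0]=0xc4 [1]=0x8c [2]=0x54 [3]=0xd5 (little-endian) → word 0xd5548cc4
addr_hi [0+:2] = (word>>0) & 0x3 = 0
type [2+:4] = (word>>2) & 0xf = 1
bank [6+:6] = (word>>6) & 0x3f = 51  ←
prio [12+:12] = (word>>12) & 0xfff = 1352
err [24+:6] = (word>>24) & 0x3f = 21
kind [30+:2] = (word>>30) & 0x3 = 3
bank signed 6b, MSB=1: 51 - 64 = -13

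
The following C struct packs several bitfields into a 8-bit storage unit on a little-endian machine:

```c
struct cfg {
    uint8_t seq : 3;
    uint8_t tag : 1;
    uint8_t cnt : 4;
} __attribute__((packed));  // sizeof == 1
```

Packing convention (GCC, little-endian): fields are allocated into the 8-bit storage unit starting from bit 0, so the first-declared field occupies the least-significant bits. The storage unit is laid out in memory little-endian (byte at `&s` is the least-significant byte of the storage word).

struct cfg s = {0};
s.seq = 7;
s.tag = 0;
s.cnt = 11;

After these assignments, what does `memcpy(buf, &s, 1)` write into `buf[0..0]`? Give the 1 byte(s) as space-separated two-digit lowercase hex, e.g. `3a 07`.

b7

seq:3 = 7 → 0x7 << 0 → word 0x07
tag:1 = 0 → 0x0 << 3 → word 0x07
cnt:4 = 11 → 0xb << 4 → word 0xb7
word = 0xb7 → little-endian bytes:
  [0]=0xb7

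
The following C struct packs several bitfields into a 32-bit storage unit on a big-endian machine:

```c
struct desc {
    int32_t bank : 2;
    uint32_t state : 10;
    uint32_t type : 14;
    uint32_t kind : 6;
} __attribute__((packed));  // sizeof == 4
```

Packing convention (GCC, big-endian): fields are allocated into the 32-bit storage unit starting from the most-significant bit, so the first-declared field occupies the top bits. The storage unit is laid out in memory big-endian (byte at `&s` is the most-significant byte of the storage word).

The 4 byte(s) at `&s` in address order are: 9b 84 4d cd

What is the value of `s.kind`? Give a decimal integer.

[0]=0x9b [1]=0x84 [2]=0x4d [3]=0xcd (big-endian) → word 0x9b844dcd
bank [30+:2] = (word>>30) & 0x3 = 2
state [20+:10] = (word>>20) & 0x3ff = 440
type [6+:14] = (word>>6) & 0x3fff = 4407
kind [0+:6] = (word>>0) & 0x3f = 13  ←

13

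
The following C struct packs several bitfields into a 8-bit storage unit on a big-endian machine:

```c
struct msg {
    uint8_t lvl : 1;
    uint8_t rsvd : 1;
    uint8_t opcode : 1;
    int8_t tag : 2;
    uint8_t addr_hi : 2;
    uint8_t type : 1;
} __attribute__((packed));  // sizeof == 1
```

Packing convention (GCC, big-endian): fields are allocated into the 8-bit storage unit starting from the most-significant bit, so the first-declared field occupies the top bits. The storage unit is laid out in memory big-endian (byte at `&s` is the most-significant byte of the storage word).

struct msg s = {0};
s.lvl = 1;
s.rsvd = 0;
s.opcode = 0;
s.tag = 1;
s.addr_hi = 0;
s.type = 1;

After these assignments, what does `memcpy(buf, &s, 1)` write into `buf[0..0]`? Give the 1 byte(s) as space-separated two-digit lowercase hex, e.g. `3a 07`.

89

lvl (1b) val=1 bits=0x1 at bit 7: 0x80
rsvd (1b) val=0 bits=0x0 at bit 6: 0x80
opcode (1b) val=0 bits=0x0 at bit 5: 0x80
tag (2b) val=1 bits=0x1 at bit 3: 0x88
addr_hi (2b) val=0 bits=0x0 at bit 1: 0x88
type (1b) val=1 bits=0x1 at bit 0: 0x89
word = 0x89 → big-endian bytes:
  [0]=0x89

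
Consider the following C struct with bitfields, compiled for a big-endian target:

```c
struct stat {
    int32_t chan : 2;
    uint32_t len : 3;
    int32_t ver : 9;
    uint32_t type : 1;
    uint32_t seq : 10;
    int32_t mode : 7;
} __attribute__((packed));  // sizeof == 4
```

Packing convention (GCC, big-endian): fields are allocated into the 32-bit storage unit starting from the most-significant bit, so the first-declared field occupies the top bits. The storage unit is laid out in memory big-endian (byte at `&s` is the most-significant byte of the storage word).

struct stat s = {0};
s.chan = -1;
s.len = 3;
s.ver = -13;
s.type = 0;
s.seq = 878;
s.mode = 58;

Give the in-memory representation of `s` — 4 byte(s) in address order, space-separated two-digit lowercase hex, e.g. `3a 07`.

df cd b7 3a

chan (2b) val=-1 bits=0x3 at bit 30: 0xc0000000
len (3b) val=3 bits=0x3 at bit 27: 0xd8000000
ver (9b) val=-13 bits=0x1f3 at bit 18: 0xdfcc0000
type (1b) val=0 bits=0x0 at bit 17: 0xdfcc0000
seq (10b) val=878 bits=0x36e at bit 7: 0xdfcdb700
mode (7b) val=58 bits=0x3a at bit 0: 0xdfcdb73a
word = 0xdfcdb73a → big-endian bytes:
  [0]=0xdf  [1]=0xcd  [2]=0xb7  [3]=0x3a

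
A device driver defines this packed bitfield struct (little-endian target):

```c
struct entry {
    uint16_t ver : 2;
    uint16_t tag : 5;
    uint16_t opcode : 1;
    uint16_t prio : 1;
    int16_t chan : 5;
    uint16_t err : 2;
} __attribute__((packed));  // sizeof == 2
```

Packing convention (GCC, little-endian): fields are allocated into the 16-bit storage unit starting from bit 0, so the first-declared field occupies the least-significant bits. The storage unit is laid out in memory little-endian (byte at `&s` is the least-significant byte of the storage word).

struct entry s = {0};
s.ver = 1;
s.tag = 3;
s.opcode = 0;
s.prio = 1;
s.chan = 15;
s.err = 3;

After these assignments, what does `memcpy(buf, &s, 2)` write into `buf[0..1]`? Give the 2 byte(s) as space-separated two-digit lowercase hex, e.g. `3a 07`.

0d df

[0+:2] ver=1 & 0x3 = 0x1; word=0x0001
[2+:5] tag=3 & 0x1f = 0x3; word=0x000d
[7+:1] opcode=0 & 0x1 = 0x0; word=0x000d
[8+:1] prio=1 & 0x1 = 0x1; word=0x010d
[9+:5] chan=15 & 0x1f = 0xf; word=0x1f0d
[14+:2] err=3 & 0x3 = 0x3; word=0xdf0d
word = 0xdf0d → little-endian bytes:
  [0]=0x0d  [1]=0xdf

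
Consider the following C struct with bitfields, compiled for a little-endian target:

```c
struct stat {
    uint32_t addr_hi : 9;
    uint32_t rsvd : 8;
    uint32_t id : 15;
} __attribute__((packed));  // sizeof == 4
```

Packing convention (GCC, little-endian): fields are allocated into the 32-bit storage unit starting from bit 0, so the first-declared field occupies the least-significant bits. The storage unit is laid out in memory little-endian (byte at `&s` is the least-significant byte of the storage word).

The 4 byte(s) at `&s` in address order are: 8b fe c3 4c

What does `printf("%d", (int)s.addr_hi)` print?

[0]=0x8b [1]=0xfe [2]=0xc3 [3]=0x4c (little-endian) → word 0x4cc3fe8b
addr_hi:9 @ bit 0 → (0x4cc3fe8b>>0)&0x1ff = 0x8b  ←
rsvd:8 @ bit 9 → (0x4cc3fe8b>>9)&0xff = 0xff
id:15 @ bit 17 → (0x4cc3fe8b>>17)&0x7fff = 0x2661

139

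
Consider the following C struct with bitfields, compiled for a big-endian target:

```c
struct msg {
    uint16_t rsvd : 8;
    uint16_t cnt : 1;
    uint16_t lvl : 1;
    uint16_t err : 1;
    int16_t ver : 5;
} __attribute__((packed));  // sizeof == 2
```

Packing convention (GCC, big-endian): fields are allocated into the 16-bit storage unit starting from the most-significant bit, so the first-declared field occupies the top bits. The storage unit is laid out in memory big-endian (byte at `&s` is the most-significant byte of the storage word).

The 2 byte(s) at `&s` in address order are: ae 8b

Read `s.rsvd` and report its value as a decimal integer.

[0]=0xae [1]=0x8b (big-endian) → word 0xae8b
rsvd:8 @ bit 8 → (0xae8b>>8)&0xff = 0xae  ←
cnt:1 @ bit 7 → (0xae8b>>7)&0x1 = 0x1
lvl:1 @ bit 6 → (0xae8b>>6)&0x1 = 0x0
err:1 @ bit 5 → (0xae8b>>5)&0x1 = 0x0
ver:5 @ bit 0 → (0xae8b>>0)&0x1f = 0xb

174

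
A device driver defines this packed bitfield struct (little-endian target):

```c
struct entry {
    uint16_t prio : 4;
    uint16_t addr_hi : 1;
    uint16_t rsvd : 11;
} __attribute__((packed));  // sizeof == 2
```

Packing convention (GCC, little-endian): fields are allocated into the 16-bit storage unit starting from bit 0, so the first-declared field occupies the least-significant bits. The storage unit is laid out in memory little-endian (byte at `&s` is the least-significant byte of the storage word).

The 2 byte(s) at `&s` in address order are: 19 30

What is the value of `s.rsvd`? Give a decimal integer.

384

[0]=0x19 [1]=0x30 (little-endian) → word 0x3019
prio [0+:4] = (word>>0) & 0xf = 9
addr_hi [4+:1] = (word>>4) & 0x1 = 1
rsvd [5+:11] = (word>>5) & 0x7ff = 384  ←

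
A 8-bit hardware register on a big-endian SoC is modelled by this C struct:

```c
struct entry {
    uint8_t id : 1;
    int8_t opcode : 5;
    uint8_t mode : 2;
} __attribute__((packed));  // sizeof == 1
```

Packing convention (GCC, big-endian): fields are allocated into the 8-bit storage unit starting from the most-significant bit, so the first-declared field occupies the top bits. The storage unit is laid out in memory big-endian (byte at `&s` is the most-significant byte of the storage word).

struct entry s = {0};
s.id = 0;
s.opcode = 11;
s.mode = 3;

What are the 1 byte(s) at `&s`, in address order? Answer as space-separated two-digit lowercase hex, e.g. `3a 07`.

2f

id (1b) val=0 bits=0x0 at bit 7: 0x00
opcode (5b) val=11 bits=0xb at bit 2: 0x2c
mode (2b) val=3 bits=0x3 at bit 0: 0x2f
word = 0x2f → big-endian bytes:
  [0]=0x2f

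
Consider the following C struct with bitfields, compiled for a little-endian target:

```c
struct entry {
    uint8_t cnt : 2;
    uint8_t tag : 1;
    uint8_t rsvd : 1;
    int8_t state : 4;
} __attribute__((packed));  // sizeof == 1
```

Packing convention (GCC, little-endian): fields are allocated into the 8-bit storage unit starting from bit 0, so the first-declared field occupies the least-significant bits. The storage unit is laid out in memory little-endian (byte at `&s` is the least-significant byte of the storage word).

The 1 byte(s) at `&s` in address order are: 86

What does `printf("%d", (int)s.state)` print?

-8

[0]=0x86 (little-endian) → word 0x86
cnt:2 @ bit 0 → (0x86>>0)&0x3 = 0x2
tag:1 @ bit 2 → (0x86>>2)&0x1 = 0x1
rsvd:1 @ bit 3 → (0x86>>3)&0x1 = 0x0
state:4 @ bit 4 → (0x86>>4)&0xf = 0x8  ←
state signed 4b, MSB=1: 8 - 16 = -8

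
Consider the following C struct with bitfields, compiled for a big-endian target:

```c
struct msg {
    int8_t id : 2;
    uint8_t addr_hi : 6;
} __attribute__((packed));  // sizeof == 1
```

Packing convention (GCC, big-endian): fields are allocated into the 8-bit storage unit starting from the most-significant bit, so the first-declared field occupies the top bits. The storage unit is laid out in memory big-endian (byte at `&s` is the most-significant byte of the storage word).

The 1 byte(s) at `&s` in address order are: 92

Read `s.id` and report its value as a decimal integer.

-2

[0]=0x92 (big-endian) → word 0x92
id [6+:2] = (word>>6) & 0x3 = 2  ←
addr_hi [0+:6] = (word>>0) & 0x3f = 18
id signed 2b, MSB=1: 2 - 4 = -2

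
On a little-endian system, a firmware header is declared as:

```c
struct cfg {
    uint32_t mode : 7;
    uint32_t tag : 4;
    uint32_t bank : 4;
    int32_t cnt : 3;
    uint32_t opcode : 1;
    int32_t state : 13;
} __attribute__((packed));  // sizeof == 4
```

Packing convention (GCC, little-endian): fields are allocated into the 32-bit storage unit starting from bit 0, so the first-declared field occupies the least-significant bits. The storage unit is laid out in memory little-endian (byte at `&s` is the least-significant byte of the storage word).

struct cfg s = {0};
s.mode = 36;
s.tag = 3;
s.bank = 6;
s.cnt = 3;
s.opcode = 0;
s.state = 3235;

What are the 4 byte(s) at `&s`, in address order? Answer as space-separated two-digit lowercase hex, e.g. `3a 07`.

a4 b1 19 65

[0+:7] mode=36 & 0x7f = 0x24; word=0x00000024
[7+:4] tag=3 & 0xf = 0x3; word=0x000001a4
[11+:4] bank=6 & 0xf = 0x6; word=0x000031a4
[15+:3] cnt=3 & 0x7 = 0x3; word=0x0001b1a4
[18+:1] opcode=0 & 0x1 = 0x0; word=0x0001b1a4
[19+:13] state=3235 & 0x1fff = 0xca3; word=0x6519b1a4
word = 0x6519b1a4 → little-endian bytes:
  [0]=0xa4  [1]=0xb1  [2]=0x19  [3]=0x65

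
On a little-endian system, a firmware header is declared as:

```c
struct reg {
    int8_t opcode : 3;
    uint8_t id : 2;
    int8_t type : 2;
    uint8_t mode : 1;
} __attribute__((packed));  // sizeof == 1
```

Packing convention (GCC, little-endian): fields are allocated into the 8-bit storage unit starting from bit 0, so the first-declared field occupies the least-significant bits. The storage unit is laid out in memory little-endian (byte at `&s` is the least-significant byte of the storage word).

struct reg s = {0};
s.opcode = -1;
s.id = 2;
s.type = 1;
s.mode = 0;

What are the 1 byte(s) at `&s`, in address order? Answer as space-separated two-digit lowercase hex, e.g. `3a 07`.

opcode:3 = -1 → 0x7 << 0 → word 0x07
id:2 = 2 → 0x2 << 3 → word 0x17
type:2 = 1 → 0x1 << 5 → word 0x37
mode:1 = 0 → 0x0 << 7 → word 0x37
word = 0x37 → little-endian bytes:
  [0]=0x37

37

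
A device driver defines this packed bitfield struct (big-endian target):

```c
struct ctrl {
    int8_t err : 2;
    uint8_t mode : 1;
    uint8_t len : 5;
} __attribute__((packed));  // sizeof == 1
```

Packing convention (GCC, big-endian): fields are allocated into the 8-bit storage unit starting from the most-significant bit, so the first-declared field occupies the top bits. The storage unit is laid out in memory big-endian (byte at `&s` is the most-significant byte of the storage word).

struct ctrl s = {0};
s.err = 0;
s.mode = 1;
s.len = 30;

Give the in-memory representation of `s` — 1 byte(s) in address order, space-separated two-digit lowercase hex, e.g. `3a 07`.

3e

[6+:2] err=0 & 0x3 = 0x0; word=0x00
[5+:1] mode=1 & 0x1 = 0x1; word=0x20
[0+:5] len=30 & 0x1f = 0x1e; word=0x3e
word = 0x3e → big-endian bytes:
  [0]=0x3e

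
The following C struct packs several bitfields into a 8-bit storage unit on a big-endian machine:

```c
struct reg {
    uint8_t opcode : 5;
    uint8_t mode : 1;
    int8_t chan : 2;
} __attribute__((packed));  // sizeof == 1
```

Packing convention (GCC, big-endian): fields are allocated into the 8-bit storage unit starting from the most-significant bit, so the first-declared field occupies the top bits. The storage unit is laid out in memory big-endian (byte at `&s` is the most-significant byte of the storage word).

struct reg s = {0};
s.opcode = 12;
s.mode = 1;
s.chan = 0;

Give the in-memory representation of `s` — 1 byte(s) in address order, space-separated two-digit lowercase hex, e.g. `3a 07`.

[3+:5] opcode=12 & 0x1f = 0xc; word=0x60
[2+:1] mode=1 & 0x1 = 0x1; word=0x64
[0+:2] chan=0 & 0x3 = 0x0; word=0x64
word = 0x64 → big-endian bytes:
  [0]=0x64

64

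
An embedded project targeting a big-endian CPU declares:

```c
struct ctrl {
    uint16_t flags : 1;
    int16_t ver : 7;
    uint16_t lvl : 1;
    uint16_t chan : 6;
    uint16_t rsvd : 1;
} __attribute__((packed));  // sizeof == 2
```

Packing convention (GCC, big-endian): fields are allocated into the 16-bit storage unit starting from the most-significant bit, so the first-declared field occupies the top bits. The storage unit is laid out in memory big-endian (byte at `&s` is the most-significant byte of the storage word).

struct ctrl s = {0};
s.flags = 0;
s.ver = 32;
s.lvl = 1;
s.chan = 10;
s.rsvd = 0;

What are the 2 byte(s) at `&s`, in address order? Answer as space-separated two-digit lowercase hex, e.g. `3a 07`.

20 94

[15+:1] flags=0 & 0x1 = 0x0; word=0x0000
[8+:7] ver=32 & 0x7f = 0x20; word=0x2000
[7+:1] lvl=1 & 0x1 = 0x1; word=0x2080
[1+:6] chan=10 & 0x3f = 0xa; word=0x2094
[0+:1] rsvd=0 & 0x1 = 0x0; word=0x2094
word = 0x2094 → big-endian bytes:
  [0]=0x20  [1]=0x94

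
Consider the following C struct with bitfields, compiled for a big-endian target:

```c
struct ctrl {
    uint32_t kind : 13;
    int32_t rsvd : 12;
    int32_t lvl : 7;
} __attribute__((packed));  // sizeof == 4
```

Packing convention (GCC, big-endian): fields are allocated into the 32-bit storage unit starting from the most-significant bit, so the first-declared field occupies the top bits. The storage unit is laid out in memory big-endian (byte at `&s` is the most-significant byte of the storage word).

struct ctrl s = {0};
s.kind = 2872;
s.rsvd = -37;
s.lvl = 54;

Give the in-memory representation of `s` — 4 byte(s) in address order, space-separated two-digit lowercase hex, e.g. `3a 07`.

59 c7 ed b6

kind:13 = 2872 → 0xb38 << 19 → word 0x59c00000
rsvd:12 = -37 → 0xfdb << 7 → word 0x59c7ed80
lvl:7 = 54 → 0x36 << 0 → word 0x59c7edb6
word = 0x59c7edb6 → big-endian bytes:
  [0]=0x59  [1]=0xc7  [2]=0xed  [3]=0xb6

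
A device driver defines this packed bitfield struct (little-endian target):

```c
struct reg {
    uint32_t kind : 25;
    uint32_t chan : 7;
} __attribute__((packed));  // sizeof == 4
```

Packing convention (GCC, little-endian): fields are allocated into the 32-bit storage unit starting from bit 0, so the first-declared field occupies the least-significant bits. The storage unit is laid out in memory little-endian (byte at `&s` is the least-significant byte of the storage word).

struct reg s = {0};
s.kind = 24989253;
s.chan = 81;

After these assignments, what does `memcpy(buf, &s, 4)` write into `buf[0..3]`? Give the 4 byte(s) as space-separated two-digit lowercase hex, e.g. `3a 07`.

[0+:25] kind=24989253 & 0x1ffffff = 0x17d4e45; word=0x017d4e45
[25+:7] chan=81 & 0x7f = 0x51; word=0xa37d4e45
word = 0xa37d4e45 → little-endian bytes:
  [0]=0x45  [1]=0x4e  [2]=0x7d  [3]=0xa3

45 4e 7d a3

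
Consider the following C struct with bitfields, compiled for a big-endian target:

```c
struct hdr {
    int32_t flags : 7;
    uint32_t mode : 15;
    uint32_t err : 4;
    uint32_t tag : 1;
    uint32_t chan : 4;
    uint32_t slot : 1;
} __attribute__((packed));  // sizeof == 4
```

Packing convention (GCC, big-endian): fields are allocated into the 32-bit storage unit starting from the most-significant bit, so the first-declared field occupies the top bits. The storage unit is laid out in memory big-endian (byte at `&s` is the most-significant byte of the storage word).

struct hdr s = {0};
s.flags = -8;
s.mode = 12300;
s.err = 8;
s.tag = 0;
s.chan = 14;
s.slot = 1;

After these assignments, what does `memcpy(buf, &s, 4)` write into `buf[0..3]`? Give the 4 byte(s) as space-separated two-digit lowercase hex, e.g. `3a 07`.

flags (7b) val=-8 bits=0x78 at bit 25: 0xf0000000
mode (15b) val=12300 bits=0x300c at bit 10: 0xf0c03000
err (4b) val=8 bits=0x8 at bit 6: 0xf0c03200
tag (1b) val=0 bits=0x0 at bit 5: 0xf0c03200
chan (4b) val=14 bits=0xe at bit 1: 0xf0c0321c
slot (1b) val=1 bits=0x1 at bit 0: 0xf0c0321d
word = 0xf0c0321d → big-endian bytes:
  [0]=0xf0  [1]=0xc0  [2]=0x32  [3]=0x1d

f0 c0 32 1d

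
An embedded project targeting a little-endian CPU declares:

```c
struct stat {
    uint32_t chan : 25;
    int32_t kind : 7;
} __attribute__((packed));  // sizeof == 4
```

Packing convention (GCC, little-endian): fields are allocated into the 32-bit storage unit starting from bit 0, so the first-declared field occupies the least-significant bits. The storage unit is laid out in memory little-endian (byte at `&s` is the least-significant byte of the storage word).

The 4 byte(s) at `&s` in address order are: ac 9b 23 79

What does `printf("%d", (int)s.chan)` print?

19110828

[0]=0xac [1]=0x9b [2]=0x23 [3]=0x79 (little-endian) → word 0x79239bac
chan:25 @ bit 0 → (0x79239bac>>0)&0x1ffffff = 0x1239bac  ←
kind:7 @ bit 25 → (0x79239bac>>25)&0x7f = 0x3c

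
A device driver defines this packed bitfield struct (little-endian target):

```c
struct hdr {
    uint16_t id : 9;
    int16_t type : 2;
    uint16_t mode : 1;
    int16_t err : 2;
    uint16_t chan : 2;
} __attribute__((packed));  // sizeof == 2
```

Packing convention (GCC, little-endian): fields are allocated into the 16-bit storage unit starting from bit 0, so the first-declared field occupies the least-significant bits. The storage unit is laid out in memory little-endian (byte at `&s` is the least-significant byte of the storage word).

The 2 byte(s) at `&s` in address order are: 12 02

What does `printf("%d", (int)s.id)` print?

18

[0]=0x12 [1]=0x02 (little-endian) → word 0x0212
id [0+:9] = (word>>0) & 0x1ff = 18  ←
type [9+:2] = (word>>9) & 0x3 = 1
mode [11+:1] = (word>>11) & 0x1 = 0
err [12+:2] = (word>>12) & 0x3 = 0
chan [14+:2] = (word>>14) & 0x3 = 0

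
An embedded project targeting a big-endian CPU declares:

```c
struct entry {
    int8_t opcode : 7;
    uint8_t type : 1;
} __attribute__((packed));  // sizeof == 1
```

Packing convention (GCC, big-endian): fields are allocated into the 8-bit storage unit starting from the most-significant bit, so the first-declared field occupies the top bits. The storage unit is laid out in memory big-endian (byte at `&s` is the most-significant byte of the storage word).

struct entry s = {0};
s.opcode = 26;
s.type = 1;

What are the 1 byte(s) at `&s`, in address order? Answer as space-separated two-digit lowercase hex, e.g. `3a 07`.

35

opcode:7 = 26 → 0x1a << 1 → word 0x34
type:1 = 1 → 0x1 << 0 → word 0x35
word = 0x35 → big-endian bytes:
  [0]=0x35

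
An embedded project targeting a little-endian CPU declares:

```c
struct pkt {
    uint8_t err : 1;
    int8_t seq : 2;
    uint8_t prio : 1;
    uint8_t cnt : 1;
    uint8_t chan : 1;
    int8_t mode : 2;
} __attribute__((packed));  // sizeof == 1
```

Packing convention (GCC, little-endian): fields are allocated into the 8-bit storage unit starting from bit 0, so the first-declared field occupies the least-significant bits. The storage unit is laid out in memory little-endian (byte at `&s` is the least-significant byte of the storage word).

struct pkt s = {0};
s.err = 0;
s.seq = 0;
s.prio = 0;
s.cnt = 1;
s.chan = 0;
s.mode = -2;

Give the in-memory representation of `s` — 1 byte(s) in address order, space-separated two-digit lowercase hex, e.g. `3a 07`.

90

[0+:1] err=0 & 0x1 = 0x0; word=0x00
[1+:2] seq=0 & 0x3 = 0x0; word=0x00
[3+:1] prio=0 & 0x1 = 0x0; word=0x00
[4+:1] cnt=1 & 0x1 = 0x1; word=0x10
[5+:1] chan=0 & 0x1 = 0x0; word=0x10
[6+:2] mode=-2 & 0x3 = 0x2; word=0x90
word = 0x90 → little-endian bytes:
  [0]=0x90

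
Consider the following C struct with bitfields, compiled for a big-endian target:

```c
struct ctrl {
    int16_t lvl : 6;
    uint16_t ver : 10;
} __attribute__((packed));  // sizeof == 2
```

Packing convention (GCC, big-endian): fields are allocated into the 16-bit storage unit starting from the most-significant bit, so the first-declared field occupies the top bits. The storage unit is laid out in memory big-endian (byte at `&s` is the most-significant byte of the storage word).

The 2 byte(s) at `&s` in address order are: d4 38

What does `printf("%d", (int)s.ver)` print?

[0]=0xd4 [1]=0x38 (big-endian) → word 0xd438
lvl [10+:6] = (word>>10) & 0x3f = 53
ver [0+:10] = (word>>0) & 0x3ff = 56  ←

56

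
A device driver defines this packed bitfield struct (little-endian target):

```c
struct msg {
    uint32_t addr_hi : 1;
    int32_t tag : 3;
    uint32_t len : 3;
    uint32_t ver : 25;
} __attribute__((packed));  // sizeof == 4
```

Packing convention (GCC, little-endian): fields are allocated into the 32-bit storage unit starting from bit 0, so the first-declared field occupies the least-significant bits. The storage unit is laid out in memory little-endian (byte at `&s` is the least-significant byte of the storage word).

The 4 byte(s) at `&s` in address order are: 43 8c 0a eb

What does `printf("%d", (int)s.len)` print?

4

[0]=0x43 [1]=0x8c [2]=0x0a [3]=0xeb (little-endian) → word 0xeb0a8c43
addr_hi [0+:1] = (word>>0) & 0x1 = 1
tag [1+:3] = (word>>1) & 0x7 = 1
len [4+:3] = (word>>4) & 0x7 = 4  ←
ver [7+:25] = (word>>7) & 0x1ffffff = 30807320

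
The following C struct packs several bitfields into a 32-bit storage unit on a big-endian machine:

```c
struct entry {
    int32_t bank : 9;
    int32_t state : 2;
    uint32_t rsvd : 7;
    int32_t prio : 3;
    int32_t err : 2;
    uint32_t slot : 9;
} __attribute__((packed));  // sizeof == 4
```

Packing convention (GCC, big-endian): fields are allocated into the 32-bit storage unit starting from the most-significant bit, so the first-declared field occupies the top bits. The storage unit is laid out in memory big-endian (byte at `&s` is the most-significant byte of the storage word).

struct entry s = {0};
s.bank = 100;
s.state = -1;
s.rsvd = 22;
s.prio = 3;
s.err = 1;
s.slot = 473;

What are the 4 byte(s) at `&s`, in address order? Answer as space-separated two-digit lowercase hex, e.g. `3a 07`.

bank (9b) val=100 bits=0x64 at bit 23: 0x32000000
state (2b) val=-1 bits=0x3 at bit 21: 0x32600000
rsvd (7b) val=22 bits=0x16 at bit 14: 0x32658000
prio (3b) val=3 bits=0x3 at bit 11: 0x32659800
err (2b) val=1 bits=0x1 at bit 9: 0x32659a00
slot (9b) val=473 bits=0x1d9 at bit 0: 0x32659bd9
word = 0x32659bd9 → big-endian bytes:
  [0]=0x32  [1]=0x65  [2]=0x9b  [3]=0xd9

32 65 9b d9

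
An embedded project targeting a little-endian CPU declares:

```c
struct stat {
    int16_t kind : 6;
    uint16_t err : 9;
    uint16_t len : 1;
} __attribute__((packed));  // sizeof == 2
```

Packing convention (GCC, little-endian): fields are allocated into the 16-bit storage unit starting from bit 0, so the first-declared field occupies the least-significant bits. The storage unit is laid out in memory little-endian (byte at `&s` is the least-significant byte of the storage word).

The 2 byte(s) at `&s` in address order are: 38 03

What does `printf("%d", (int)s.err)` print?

[0]=0x38 [1]=0x03 (little-endian) → word 0x0338
kind [0+:6] = (word>>0) & 0x3f = 56
err [6+:9] = (word>>6) & 0x1ff = 12  ←
len [15+:1] = (word>>15) & 0x1 = 0

12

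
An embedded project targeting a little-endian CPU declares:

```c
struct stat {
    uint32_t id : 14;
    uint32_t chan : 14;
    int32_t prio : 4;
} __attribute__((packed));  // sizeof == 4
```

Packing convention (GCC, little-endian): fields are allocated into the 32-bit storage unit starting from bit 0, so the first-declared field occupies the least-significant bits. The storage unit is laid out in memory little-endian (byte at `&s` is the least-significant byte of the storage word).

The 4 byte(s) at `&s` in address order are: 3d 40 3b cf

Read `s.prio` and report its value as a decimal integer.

-4

[0]=0x3d [1]=0x40 [2]=0x3b [3]=0xcf (little-endian) → word 0xcf3b403d
id:14 @ bit 0 → (0xcf3b403d>>0)&0x3fff = 0x3d
chan:14 @ bit 14 → (0xcf3b403d>>14)&0x3fff = 0x3ced
prio:4 @ bit 28 → (0xcf3b403d>>28)&0xf = 0xc  ←
prio signed 4b, MSB=1: 12 - 16 = -4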